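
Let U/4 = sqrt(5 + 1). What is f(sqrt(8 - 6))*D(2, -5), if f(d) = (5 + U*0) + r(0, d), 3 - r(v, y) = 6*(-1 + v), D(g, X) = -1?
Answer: -14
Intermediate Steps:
U = 4*sqrt(6) (U = 4*sqrt(5 + 1) = 4*sqrt(6) ≈ 9.7980)
r(v, y) = 9 - 6*v (r(v, y) = 3 - 6*(-1 + v) = 3 - (-6 + 6*v) = 3 + (6 - 6*v) = 9 - 6*v)
f(d) = 14 (f(d) = (5 + (4*sqrt(6))*0) + (9 - 6*0) = (5 + 0) + (9 + 0) = 5 + 9 = 14)
f(sqrt(8 - 6))*D(2, -5) = 14*(-1) = -14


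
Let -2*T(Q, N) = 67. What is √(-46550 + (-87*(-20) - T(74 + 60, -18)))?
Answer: I*√179106/2 ≈ 211.6*I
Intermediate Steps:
T(Q, N) = -67/2 (T(Q, N) = -½*67 = -67/2)
√(-46550 + (-87*(-20) - T(74 + 60, -18))) = √(-46550 + (-87*(-20) - 1*(-67/2))) = √(-46550 + (1740 + 67/2)) = √(-46550 + 3547/2) = √(-89553/2) = I*√179106/2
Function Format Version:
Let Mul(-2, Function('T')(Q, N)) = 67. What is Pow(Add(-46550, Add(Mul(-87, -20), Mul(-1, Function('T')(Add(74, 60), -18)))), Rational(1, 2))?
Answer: Mul(Rational(1, 2), I, Pow(179106, Rational(1, 2))) ≈ Mul(211.60, I)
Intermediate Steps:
Function('T')(Q, N) = Rational(-67, 2) (Function('T')(Q, N) = Mul(Rational(-1, 2), 67) = Rational(-67, 2))
Pow(Add(-46550, Add(Mul(-87, -20), Mul(-1, Function('T')(Add(74, 60), -18)))), Rational(1, 2)) = Pow(Add(-46550, Add(Mul(-87, -20), Mul(-1, Rational(-67, 2)))), Rational(1, 2)) = Pow(Add(-46550, Add(1740, Rational(67, 2))), Rational(1, 2)) = Pow(Add(-46550, Rational(3547, 2)), Rational(1, 2)) = Pow(Rational(-89553, 2), Rational(1, 2)) = Mul(Rational(1, 2), I, Pow(179106, Rational(1, 2)))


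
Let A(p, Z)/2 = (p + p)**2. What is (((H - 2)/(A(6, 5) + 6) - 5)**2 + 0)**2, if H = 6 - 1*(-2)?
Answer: 3544535296/5764801 ≈ 614.86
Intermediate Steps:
A(p, Z) = 8*p**2 (A(p, Z) = 2*(p + p)**2 = 2*(2*p)**2 = 2*(4*p**2) = 8*p**2)
H = 8 (H = 6 + 2 = 8)
(((H - 2)/(A(6, 5) + 6) - 5)**2 + 0)**2 = (((8 - 2)/(8*6**2 + 6) - 5)**2 + 0)**2 = ((6/(8*36 + 6) - 5)**2 + 0)**2 = ((6/(288 + 6) - 5)**2 + 0)**2 = ((6/294 - 5)**2 + 0)**2 = ((6*(1/294) - 5)**2 + 0)**2 = ((1/49 - 5)**2 + 0)**2 = ((-244/49)**2 + 0)**2 = (59536/2401 + 0)**2 = (59536/2401)**2 = 3544535296/5764801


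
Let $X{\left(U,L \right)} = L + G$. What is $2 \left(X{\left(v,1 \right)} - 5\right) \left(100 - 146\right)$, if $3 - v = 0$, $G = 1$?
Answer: $276$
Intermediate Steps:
$v = 3$ ($v = 3 - 0 = 3 + 0 = 3$)
$X{\left(U,L \right)} = 1 + L$ ($X{\left(U,L \right)} = L + 1 = 1 + L$)
$2 \left(X{\left(v,1 \right)} - 5\right) \left(100 - 146\right) = 2 \left(\left(1 + 1\right) - 5\right) \left(100 - 146\right) = 2 \left(2 - 5\right) \left(-46\right) = 2 \left(-3\right) \left(-46\right) = \left(-6\right) \left(-46\right) = 276$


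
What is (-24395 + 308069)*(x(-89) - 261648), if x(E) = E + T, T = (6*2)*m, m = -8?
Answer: -74275214442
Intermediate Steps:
T = -96 (T = (6*2)*(-8) = 12*(-8) = -96)
x(E) = -96 + E (x(E) = E - 96 = -96 + E)
(-24395 + 308069)*(x(-89) - 261648) = (-24395 + 308069)*((-96 - 89) - 261648) = 283674*(-185 - 261648) = 283674*(-261833) = -74275214442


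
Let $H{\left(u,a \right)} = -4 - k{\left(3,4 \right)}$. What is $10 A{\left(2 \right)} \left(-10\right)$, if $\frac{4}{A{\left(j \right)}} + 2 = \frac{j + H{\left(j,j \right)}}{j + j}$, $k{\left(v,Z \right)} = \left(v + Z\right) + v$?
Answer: $80$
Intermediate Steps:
$k{\left(v,Z \right)} = Z + 2 v$ ($k{\left(v,Z \right)} = \left(Z + v\right) + v = Z + 2 v$)
$H{\left(u,a \right)} = -14$ ($H{\left(u,a \right)} = -4 - \left(4 + 2 \cdot 3\right) = -4 - \left(4 + 6\right) = -4 - 10 = -14$)
$A{\left(j \right)} = \frac{4}{-2 + \frac{-14 + j}{2 j}}$ ($A{\left(j \right)} = \frac{4}{-2 + \frac{j - 14}{j + j}} = \frac{4}{-2 + \frac{-14 + j}{2 j}}$)
$10 A{\left(2 \right)} \left(-10\right) = 10 \left(\left(-8\right) 2 \frac{1}{14 + 3 \cdot 2}\right) \left(-10\right) = 10 \left(\left(-8\right) 2 \frac{1}{14 + 6}\right) \left(-10\right) = 10 \left(\left(-8\right) 2 \cdot \frac{1}{20}\right) \left(-10\right) = 10 \left(- \frac{4}{5}\right) \left(-10\right) = \left(-8\right) \left(-10\right) = 80$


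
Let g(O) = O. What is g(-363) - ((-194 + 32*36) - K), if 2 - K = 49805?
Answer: -51124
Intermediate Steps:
K = -49803 (K = 2 - 1*49805 = 2 - 49805 = -49803)
g(-363) - ((-194 + 32*36) - K) = -363 - ((-194 + 32*36) - 1*(-49803)) = -363 - ((-194 + 1152) + 49803) = -363 - (958 + 49803) = -363 - 1*50761 = -363 - 50761 = -51124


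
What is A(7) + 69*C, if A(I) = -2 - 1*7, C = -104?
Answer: -7185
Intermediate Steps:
A(I) = -9 (A(I) = -2 - 7 = -9)
A(7) + 69*C = -9 + 69*(-104) = -9 - 7176 = -7185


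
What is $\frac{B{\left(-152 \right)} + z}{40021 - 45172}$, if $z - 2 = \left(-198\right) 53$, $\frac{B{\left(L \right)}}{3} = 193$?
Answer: $\frac{9913}{5151} \approx 1.9245$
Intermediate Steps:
$B{\left(L \right)} = 579$ ($B{\left(L \right)} = 3 \cdot 193 = 579$)
$z = -10492$ ($z = 2 - 10494 = -10492$)
$\frac{B{\left(-152 \right)} + z}{40021 - 45172} = \frac{579 - 10492}{40021 - 45172} = - \frac{9913}{-5151} = \left(-9913\right) \left(- \frac{1}{5151}\right) = \frac{9913}{5151}$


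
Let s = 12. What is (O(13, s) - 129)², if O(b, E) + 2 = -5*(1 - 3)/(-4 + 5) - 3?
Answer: 15376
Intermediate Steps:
O(b, E) = 5 (O(b, E) = -2 + (-5*(1 - 3)/(-4 + 5) - 3) = -2 + (-(-10)/1 - 3) = -2 + (-(-10) - 3) = -2 + (-5*(-2) - 3) = -2 + (10 - 3) = -2 + 7 = 5)
(O(13, s) - 129)² = (5 - 129)² = (-124)² = 15376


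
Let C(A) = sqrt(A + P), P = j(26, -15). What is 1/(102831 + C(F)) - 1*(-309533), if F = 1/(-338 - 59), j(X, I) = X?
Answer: 1299408134063008975/4197963170396 - sqrt(4097437)/4197963170396 ≈ 3.0953e+5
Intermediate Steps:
P = 26
F = -1/397 (F = 1/(-397) = -1/397 ≈ -0.0025189)
C(A) = sqrt(26 + A) (C(A) = sqrt(A + 26) = sqrt(26 + A))
1/(102831 + C(F)) - 1*(-309533) = 1/(102831 + sqrt(26 - 1/397)) - 1*(-309533) = 1/(102831 + sqrt(10321/397)) + 309533 = 1/(102831 + sqrt(4097437)/397) + 309533 = 309533 + 1/(102831 + sqrt(4097437)/397)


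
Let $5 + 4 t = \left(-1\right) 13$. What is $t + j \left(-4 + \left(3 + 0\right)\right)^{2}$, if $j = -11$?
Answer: $- \frac{31}{2} \approx -15.5$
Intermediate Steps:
$t = - \frac{9}{2}$ ($t = - \frac{5}{4} + \frac{\left(-1\right) 13}{4} = - \frac{5}{4} + \frac{1}{4} \left(-13\right) = - \frac{5}{4} - \frac{13}{4} = - \frac{9}{2} \approx -4.5$)
$t + j \left(-4 + \left(3 + 0\right)\right)^{2} = - \frac{9}{2} - 11 \left(-4 + \left(3 + 0\right)\right)^{2} = - \frac{9}{2} - 11 \left(-4 + 3\right)^{2} = - \frac{9}{2} - 11 \left(-1\right)^{2} = - \frac{9}{2} - 11 = - \frac{31}{2}$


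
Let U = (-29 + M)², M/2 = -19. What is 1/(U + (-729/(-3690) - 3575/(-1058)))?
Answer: 108445/487197467 ≈ 0.00022259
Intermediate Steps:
M = -38 (M = 2*(-19) = -38)
U = 4489 (U = (-29 - 38)² = (-67)² = 4489)
1/(U + (-729/(-3690) - 3575/(-1058))) = 1/(4489 + (-729/(-3690) - 3575/(-1058))) = 1/(4489 + (-729*(-1/3690) - 3575*(-1/1058))) = 1/(4489 + (81/410 + 3575/1058)) = 1/(4489 + 387862/108445) = 1/(487197467/108445) = 108445/487197467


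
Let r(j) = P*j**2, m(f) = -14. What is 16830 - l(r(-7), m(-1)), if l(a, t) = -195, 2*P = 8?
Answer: 17025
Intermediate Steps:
P = 4 (P = (1/2)*8 = 4)
r(j) = 4*j**2
16830 - l(r(-7), m(-1)) = 16830 - 1*(-195) = 16830 + 195 = 17025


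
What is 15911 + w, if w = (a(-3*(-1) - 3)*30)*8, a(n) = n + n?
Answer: 15911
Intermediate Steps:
a(n) = 2*n
w = 0 (w = ((2*(-3*(-1) - 3))*30)*8 = ((2*(3 - 3))*30)*8 = ((2*0)*30)*8 = (0*30)*8 = 0*8 = 0)
15911 + w = 15911 + 0 = 15911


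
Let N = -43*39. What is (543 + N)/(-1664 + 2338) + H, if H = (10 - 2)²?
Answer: 21001/337 ≈ 62.318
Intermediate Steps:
N = -1677
H = 64 (H = 8² = 64)
(543 + N)/(-1664 + 2338) + H = (543 - 1677)/(-1664 + 2338) + 64 = -1134/674 + 64 = -1134*1/674 + 64 = -567/337 + 64 = 21001/337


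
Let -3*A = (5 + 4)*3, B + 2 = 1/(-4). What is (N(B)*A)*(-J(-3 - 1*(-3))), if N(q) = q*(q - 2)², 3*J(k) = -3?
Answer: 23409/64 ≈ 365.77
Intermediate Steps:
J(k) = -1 (J(k) = (⅓)*(-3) = -1)
B = -9/4 (B = -2 + 1/(-4) = -2 - ¼ = -9/4 ≈ -2.2500)
A = -9 (A = -(5 + 4)*3/3 = -3*3 = -⅓*27 = -9)
N(q) = q*(-2 + q)²
(N(B)*A)*(-J(-3 - 1*(-3))) = (-9*(-2 - 9/4)²/4*(-9))*(-1*(-1)) = (-9*(-17/4)²/4*(-9))*1 = (-9/4*289/16*(-9))*1 = -2601/64*(-9)*1 = (23409/64)*1 = 23409/64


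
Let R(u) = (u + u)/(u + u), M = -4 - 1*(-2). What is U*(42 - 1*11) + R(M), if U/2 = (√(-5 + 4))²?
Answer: -61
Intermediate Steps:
M = -2 (M = -4 + 2 = -2)
R(u) = 1 (R(u) = (2*u)/((2*u)) = (2*u)*(1/(2*u)) = 1)
U = -2 (U = 2*(√(-5 + 4))² = 2*(√(-1))² = 2*I² = 2*(-1) = -2)
U*(42 - 1*11) + R(M) = -2*(42 - 1*11) + 1 = -2*(42 - 11) + 1 = -2*31 + 1 = -62 + 1 = -61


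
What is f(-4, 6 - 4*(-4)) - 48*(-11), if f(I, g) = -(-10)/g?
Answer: 5813/11 ≈ 528.45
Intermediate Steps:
f(I, g) = 10/g
f(-4, 6 - 4*(-4)) - 48*(-11) = 10/(6 - 4*(-4)) - 48*(-11) = 10/(6 + 16) + 528 = 10/22 + 528 = 10*(1/22) + 528 = 5/11 + 528 = 5813/11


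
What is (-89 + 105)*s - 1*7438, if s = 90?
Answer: -5998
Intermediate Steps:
(-89 + 105)*s - 1*7438 = (-89 + 105)*90 - 1*7438 = 16*90 - 7438 = 1440 - 7438 = -5998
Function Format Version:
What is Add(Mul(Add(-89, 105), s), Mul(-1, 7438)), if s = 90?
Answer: -5998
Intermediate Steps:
Add(Mul(Add(-89, 105), s), Mul(-1, 7438)) = Add(Mul(Add(-89, 105), 90), Mul(-1, 7438)) = Add(Mul(16, 90), -7438) = Add(1440, -7438) = -5998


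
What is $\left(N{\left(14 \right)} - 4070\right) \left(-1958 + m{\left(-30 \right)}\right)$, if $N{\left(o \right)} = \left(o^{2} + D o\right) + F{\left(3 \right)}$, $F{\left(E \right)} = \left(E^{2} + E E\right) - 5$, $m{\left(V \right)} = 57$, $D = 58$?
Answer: $5796149$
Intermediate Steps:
$F{\left(E \right)} = -5 + 2 E^{2}$ ($F{\left(E \right)} = \left(E^{2} + E^{2}\right) - 5 = 2 E^{2} - 5 = -5 + 2 E^{2}$)
$N{\left(o \right)} = 13 + o^{2} + 58 o$ ($N{\left(o \right)} = \left(o^{2} + 58 o\right) - \left(5 - 2 \cdot 3^{2}\right) = \left(o^{2} + 58 o\right) + \left(-5 + 2 \cdot 9\right) = \left(o^{2} + 58 o\right) + \left(-5 + 18\right) = \left(o^{2} + 58 o\right) + 13 = 13 + o^{2} + 58 o$)
$\left(N{\left(14 \right)} - 4070\right) \left(-1958 + m{\left(-30 \right)}\right) = \left(\left(13 + 14^{2} + 58 \cdot 14\right) - 4070\right) \left(-1958 + 57\right) = \left(\left(13 + 196 + 812\right) - 4070\right) \left(-1901\right) = \left(1021 - 4070\right) \left(-1901\right) = \left(-3049\right) \left(-1901\right) = 5796149$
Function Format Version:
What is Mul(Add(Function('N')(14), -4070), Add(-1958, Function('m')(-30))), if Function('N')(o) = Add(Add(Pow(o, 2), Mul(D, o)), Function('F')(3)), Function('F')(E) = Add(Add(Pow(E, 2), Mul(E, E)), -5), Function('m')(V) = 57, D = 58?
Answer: 5796149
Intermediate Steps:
Function('F')(E) = Add(-5, Mul(2, Pow(E, 2))) (Function('F')(E) = Add(Add(Pow(E, 2), Pow(E, 2)), -5) = Add(Mul(2, Pow(E, 2)), -5) = Add(-5, Mul(2, Pow(E, 2))))
Function('N')(o) = Add(13, Pow(o, 2), Mul(58, o)) (Function('N')(o) = Add(Add(Pow(o, 2), Mul(58, o)), Add(-5, Mul(2, Pow(3, 2)))) = Add(Add(Pow(o, 2), Mul(58, o)), Add(-5, Mul(2, 9))) = Add(Add(Pow(o, 2), Mul(58, o)), Add(-5, 18)) = Add(Add(Pow(o, 2), Mul(58, o)), 13) = Add(13, Pow(o, 2), Mul(58, o)))
Mul(Add(Function('N')(14), -4070), Add(-1958, Function('m')(-30))) = Mul(Add(Add(13, Pow(14, 2), Mul(58, 14)), -4070), Add(-1958, 57)) = Mul(Add(Add(13, 196, 812), -4070), -1901) = Mul(Add(1021, -4070), -1901) = Mul(-3049, -1901) = 5796149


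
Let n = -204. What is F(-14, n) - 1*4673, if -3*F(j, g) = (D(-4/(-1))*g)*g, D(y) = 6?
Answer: -87905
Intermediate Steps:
F(j, g) = -2*g**2 (F(j, g) = -6*g*g/3 = -2*g**2)
F(-14, n) - 1*4673 = -2*(-204)**2 - 1*4673 = -2*41616 - 4673 = -83232 - 4673 = -87905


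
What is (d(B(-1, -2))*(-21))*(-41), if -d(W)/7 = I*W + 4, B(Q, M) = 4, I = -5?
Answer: 96432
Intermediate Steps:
d(W) = -28 + 35*W (d(W) = -7*(-5*W + 4) = -7*(4 - 5*W) = -28 + 35*W)
(d(B(-1, -2))*(-21))*(-41) = ((-28 + 35*4)*(-21))*(-41) = ((-28 + 140)*(-21))*(-41) = (112*(-21))*(-41) = -2352*(-41) = 96432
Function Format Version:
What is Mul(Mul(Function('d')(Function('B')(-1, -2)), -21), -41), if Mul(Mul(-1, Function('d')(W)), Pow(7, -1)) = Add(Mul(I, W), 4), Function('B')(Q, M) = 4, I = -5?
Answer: 96432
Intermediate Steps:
Function('d')(W) = Add(-28, Mul(35, W)) (Function('d')(W) = Mul(-7, Add(Mul(-5, W), 4)) = Mul(-7, Add(4, Mul(-5, W))) = Add(-28, Mul(35, W)))
Mul(Mul(Function('d')(Function('B')(-1, -2)), -21), -41) = Mul(Mul(Add(-28, Mul(35, 4)), -21), -41) = Mul(Mul(Add(-28, 140), -21), -41) = Mul(Mul(112, -21), -41) = Mul(-2352, -41) = 96432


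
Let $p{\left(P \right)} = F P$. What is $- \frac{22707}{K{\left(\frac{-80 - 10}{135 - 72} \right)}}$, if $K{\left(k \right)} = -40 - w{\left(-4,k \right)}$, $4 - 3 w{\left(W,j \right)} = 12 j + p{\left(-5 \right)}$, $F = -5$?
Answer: $\frac{158949}{271} \approx 586.53$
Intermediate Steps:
$p{\left(P \right)} = - 5 P$
$w{\left(W,j \right)} = -7 - 4 j$ ($w{\left(W,j \right)} = \frac{4}{3} - \frac{12 j - -25}{3} = \frac{4}{3} - \frac{12 j + 25}{3} = \frac{4}{3} - \frac{25 + 12 j}{3} = \frac{4}{3} - \left(\frac{25}{3} + 4 j\right) = -7 - 4 j$)
$K{\left(k \right)} = -33 + 4 k$ ($K{\left(k \right)} = -40 - \left(-7 - 4 k\right) = -40 + \left(7 + 4 k\right) = -33 + 4 k$)
$- \frac{22707}{K{\left(\frac{-80 - 10}{135 - 72} \right)}} = - \frac{22707}{-33 + 4 \frac{-80 - 10}{135 - 72}} = - \frac{22707}{-33 + 4 \left(- \frac{90}{63}\right)} = - \frac{22707}{-33 + 4 \left(\left(-90\right) \frac{1}{63}\right)} = - \frac{22707}{-33 + 4 \left(- \frac{10}{7}\right)} = - \frac{22707}{-33 - \frac{40}{7}} = - \frac{22707}{- \frac{271}{7}} = \left(-22707\right) \left(- \frac{7}{271}\right) = \frac{158949}{271}$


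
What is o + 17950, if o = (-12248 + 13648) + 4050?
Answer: 23400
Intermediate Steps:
o = 5450 (o = 1400 + 4050 = 5450)
o + 17950 = 5450 + 17950 = 23400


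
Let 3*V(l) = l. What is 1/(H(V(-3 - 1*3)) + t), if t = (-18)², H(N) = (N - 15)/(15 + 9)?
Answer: 24/7759 ≈ 0.0030932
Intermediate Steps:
V(l) = l/3
H(N) = -5/8 + N/24 (H(N) = (-15 + N)/24 = (-15 + N)*(1/24) = -5/8 + N/24)
t = 324
1/(H(V(-3 - 1*3)) + t) = 1/((-5/8 + ((-3 - 1*3)/3)/24) + 324) = 1/((-5/8 + ((-3 - 3)/3)/24) + 324) = 1/((-5/8 + ((⅓)*(-6))/24) + 324) = 1/((-5/8 + (1/24)*(-2)) + 324) = 1/((-5/8 - 1/12) + 324) = 1/(-17/24 + 324) = 1/(7759/24) = 24/7759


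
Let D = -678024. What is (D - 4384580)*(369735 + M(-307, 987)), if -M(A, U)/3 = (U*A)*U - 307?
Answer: -4544093642414220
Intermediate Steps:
M(A, U) = 921 - 3*A*U² (M(A, U) = -3*((U*A)*U - 307) = -3*((A*U)*U - 307) = -3*(A*U² - 307) = -3*(-307 + A*U²) = 921 - 3*A*U²)
(D - 4384580)*(369735 + M(-307, 987)) = (-678024 - 4384580)*(369735 + (921 - 3*(-307)*987²)) = -5062604*(369735 + (921 - 3*(-307)*974169)) = -5062604*(369735 + (921 + 897209649)) = -5062604*(369735 + 897210570) = -5062604*897580305 = -4544093642414220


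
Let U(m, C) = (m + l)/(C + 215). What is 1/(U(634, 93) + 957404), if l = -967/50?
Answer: 15400/14744052333 ≈ 1.0445e-6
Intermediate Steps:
l = -967/50 (l = -967*1/50 = -967/50 ≈ -19.340)
U(m, C) = (-967/50 + m)/(215 + C) (U(m, C) = (m - 967/50)/(C + 215) = (-967/50 + m)/(215 + C))
1/(U(634, 93) + 957404) = 1/((-967/50 + 634)/(215 + 93) + 957404) = 1/((30733/50)/308 + 957404) = 1/((1/308)*(30733/50) + 957404) = 1/(30733/15400 + 957404) = 1/(14744052333/15400) = 15400/14744052333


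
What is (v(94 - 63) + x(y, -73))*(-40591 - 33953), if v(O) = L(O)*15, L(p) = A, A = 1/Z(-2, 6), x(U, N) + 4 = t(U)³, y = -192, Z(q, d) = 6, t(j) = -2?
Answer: 708168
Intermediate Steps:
x(U, N) = -12 (x(U, N) = -4 + (-2)³ = -4 - 8 = -12)
A = ⅙ (A = 1/6 = 1*(⅙) = ⅙ ≈ 0.16667)
L(p) = ⅙
v(O) = 5/2 (v(O) = (⅙)*15 = 5/2)
(v(94 - 63) + x(y, -73))*(-40591 - 33953) = (5/2 - 12)*(-40591 - 33953) = -19/2*(-74544) = 708168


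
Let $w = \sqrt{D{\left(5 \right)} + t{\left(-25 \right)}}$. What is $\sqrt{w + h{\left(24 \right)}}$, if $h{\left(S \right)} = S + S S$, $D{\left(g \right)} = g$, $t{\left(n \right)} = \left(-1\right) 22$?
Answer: $\sqrt{600 + i \sqrt{17}} \approx 24.495 + 0.08416 i$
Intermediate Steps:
$t{\left(n \right)} = -22$
$h{\left(S \right)} = S + S^{2}$
$w = i \sqrt{17}$ ($w = \sqrt{5 - 22} = \sqrt{-17} = i \sqrt{17} \approx 4.1231 i$)
$\sqrt{w + h{\left(24 \right)}} = \sqrt{i \sqrt{17} + 24 \left(1 + 24\right)} = \sqrt{i \sqrt{17} + 24 \cdot 25} = \sqrt{i \sqrt{17} + 600} = \sqrt{600 + i \sqrt{17}}$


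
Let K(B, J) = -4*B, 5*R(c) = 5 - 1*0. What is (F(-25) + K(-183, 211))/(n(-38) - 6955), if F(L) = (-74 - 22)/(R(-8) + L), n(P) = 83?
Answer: -92/859 ≈ -0.10710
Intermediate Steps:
R(c) = 1 (R(c) = (5 - 1*0)/5 = (5 + 0)/5 = (1/5)*5 = 1)
F(L) = -96/(1 + L) (F(L) = (-74 - 22)/(1 + L) = -96/(1 + L))
(F(-25) + K(-183, 211))/(n(-38) - 6955) = (-96/(1 - 25) - 4*(-183))/(83 - 6955) = (-96/(-24) + 732)/(-6872) = (-96*(-1/24) + 732)*(-1/6872) = (4 + 732)*(-1/6872) = 736*(-1/6872) = -92/859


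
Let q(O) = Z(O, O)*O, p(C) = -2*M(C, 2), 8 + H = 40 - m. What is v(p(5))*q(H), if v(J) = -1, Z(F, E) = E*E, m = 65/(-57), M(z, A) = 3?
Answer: -6740558369/185193 ≈ -36398.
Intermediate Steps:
m = -65/57 (m = 65*(-1/57) = -65/57 ≈ -1.1404)
Z(F, E) = E²
H = 1889/57 (H = -8 + (40 - 1*(-65/57)) = -8 + (40 + 65/57) = -8 + 2345/57 = 1889/57 ≈ 33.140)
p(C) = -6 (p(C) = -2*3 = -6)
q(O) = O³ (q(O) = O²*O = O³)
v(p(5))*q(H) = -(1889/57)³ = -1*6740558369/185193 = -6740558369/185193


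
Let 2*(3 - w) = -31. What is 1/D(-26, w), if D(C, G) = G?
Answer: 2/37 ≈ 0.054054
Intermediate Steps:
w = 37/2 (w = 3 - 1/2*(-31) = 3 + 31/2 = 37/2 ≈ 18.500)
1/D(-26, w) = 1/(37/2) = 2/37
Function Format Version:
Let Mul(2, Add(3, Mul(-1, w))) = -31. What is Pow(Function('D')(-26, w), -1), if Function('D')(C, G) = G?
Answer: Rational(2, 37) ≈ 0.054054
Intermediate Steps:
w = Rational(37, 2) (w = Add(3, Mul(Rational(-1, 2), -31)) = Add(3, Rational(31, 2)) = Rational(37, 2) ≈ 18.500)
Pow(Function('D')(-26, w), -1) = Pow(Rational(37, 2), -1) = Rational(2, 37)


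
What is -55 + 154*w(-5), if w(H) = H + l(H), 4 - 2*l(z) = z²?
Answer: -2442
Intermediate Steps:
l(z) = 2 - z²/2
w(H) = 2 + H - H²/2 (w(H) = H + (2 - H²/2) = 2 + H - H²/2)
-55 + 154*w(-5) = -55 + 154*(2 - 5 - ½*(-5)²) = -55 + 154*(2 - 5 - ½*25) = -55 + 154*(2 - 5 - 25/2) = -55 + 154*(-31/2) = -55 - 2387 = -2442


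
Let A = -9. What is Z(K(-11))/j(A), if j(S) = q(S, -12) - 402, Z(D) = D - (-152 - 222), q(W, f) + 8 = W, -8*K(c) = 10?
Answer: -1491/1676 ≈ -0.88962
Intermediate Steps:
K(c) = -5/4 (K(c) = -⅛*10 = -5/4)
q(W, f) = -8 + W
Z(D) = 374 + D (Z(D) = D - 1*(-374) = D + 374 = 374 + D)
j(S) = -410 + S (j(S) = (-8 + S) - 402 = -410 + S)
Z(K(-11))/j(A) = (374 - 5/4)/(-410 - 9) = (1491/4)/(-419) = (1491/4)*(-1/419) = -1491/1676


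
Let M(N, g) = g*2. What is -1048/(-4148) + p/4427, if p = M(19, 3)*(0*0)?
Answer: 262/1037 ≈ 0.25265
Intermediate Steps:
M(N, g) = 2*g
p = 0 (p = (2*3)*(0*0) = 6*0 = 0)
-1048/(-4148) + p/4427 = -1048/(-4148) + 0/4427 = -1048*(-1/4148) + 0*(1/4427) = 262/1037 + 0 = 262/1037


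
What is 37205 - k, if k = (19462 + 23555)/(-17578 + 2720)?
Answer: 552834907/14858 ≈ 37208.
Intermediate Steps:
k = -43017/14858 (k = 43017/(-14858) = 43017*(-1/14858) = -43017/14858 ≈ -2.8952)
37205 - k = 37205 - 1*(-43017/14858) = 37205 + 43017/14858 = 552834907/14858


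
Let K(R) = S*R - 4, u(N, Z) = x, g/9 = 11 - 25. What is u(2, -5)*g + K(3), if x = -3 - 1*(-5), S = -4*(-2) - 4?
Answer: -244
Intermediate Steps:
S = 4 (S = 8 - 4 = 4)
g = -126 (g = 9*(11 - 25) = 9*(-14) = -126)
x = 2 (x = -3 + 5 = 2)
u(N, Z) = 2
K(R) = -4 + 4*R (K(R) = 4*R - 4 = -4 + 4*R)
u(2, -5)*g + K(3) = 2*(-126) + (-4 + 4*3) = -252 + (-4 + 12) = -252 + 8 = -244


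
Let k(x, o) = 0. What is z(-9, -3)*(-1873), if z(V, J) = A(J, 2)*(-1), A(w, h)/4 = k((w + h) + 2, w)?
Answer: 0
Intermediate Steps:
A(w, h) = 0 (A(w, h) = 4*0 = 0)
z(V, J) = 0 (z(V, J) = 0*(-1) = 0)
z(-9, -3)*(-1873) = 0*(-1873) = 0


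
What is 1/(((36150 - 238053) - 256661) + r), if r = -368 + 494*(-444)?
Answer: -1/678268 ≈ -1.4743e-6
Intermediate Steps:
r = -219704 (r = -368 - 219336 = -219704)
1/(((36150 - 238053) - 256661) + r) = 1/(((36150 - 238053) - 256661) - 219704) = 1/((-201903 - 256661) - 219704) = 1/(-458564 - 219704) = 1/(-678268) = -1/678268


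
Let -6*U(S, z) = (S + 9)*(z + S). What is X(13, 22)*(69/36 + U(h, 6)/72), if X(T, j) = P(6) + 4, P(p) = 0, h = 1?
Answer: 379/54 ≈ 7.0185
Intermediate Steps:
X(T, j) = 4 (X(T, j) = 0 + 4 = 4)
U(S, z) = -(9 + S)*(S + z)/6 (U(S, z) = -(S + 9)*(z + S)/6 = -(9 + S)*(S + z)/6)
X(13, 22)*(69/36 + U(h, 6)/72) = 4*(69/36 + (-3/2*1 - 3/2*6 - ⅙*1² - ⅙*1*6)/72) = 4*(69*(1/36) + (-3/2 - 9 - ⅙*1 - 1)*(1/72)) = 4*(23/12 + (-3/2 - 9 - ⅙ - 1)*(1/72)) = 4*(23/12 - 35/3*1/72) = 4*(23/12 - 35/216) = 4*(379/216) = 379/54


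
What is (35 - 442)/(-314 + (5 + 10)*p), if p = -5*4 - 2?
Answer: 407/644 ≈ 0.63199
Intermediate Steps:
p = -22 (p = -20 - 2 = -22)
(35 - 442)/(-314 + (5 + 10)*p) = (35 - 442)/(-314 + (5 + 10)*(-22)) = -407/(-314 + 15*(-22)) = -407/(-314 - 330) = -407/(-644) = -407*(-1/644) = 407/644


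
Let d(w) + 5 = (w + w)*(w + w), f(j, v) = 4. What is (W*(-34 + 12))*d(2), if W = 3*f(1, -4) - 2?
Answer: -2420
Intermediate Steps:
d(w) = -5 + 4*w² (d(w) = -5 + (w + w)*(w + w) = -5 + (2*w)*(2*w) = -5 + 4*w²)
W = 10 (W = 3*4 - 2 = 12 - 2 = 10)
(W*(-34 + 12))*d(2) = (10*(-34 + 12))*(-5 + 4*2²) = (10*(-22))*(-5 + 4*4) = -220*(-5 + 16) = -220*11 = -2420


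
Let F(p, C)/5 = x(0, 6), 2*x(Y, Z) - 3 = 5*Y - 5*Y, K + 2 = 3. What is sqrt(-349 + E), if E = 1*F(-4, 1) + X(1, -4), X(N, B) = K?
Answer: I*sqrt(1362)/2 ≈ 18.453*I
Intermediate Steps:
K = 1 (K = -2 + 3 = 1)
X(N, B) = 1
x(Y, Z) = 3/2 (x(Y, Z) = 3/2 + (5*Y - 5*Y)/2 = 3/2 + (1/2)*0 = 3/2 + 0 = 3/2)
F(p, C) = 15/2 (F(p, C) = 5*(3/2) = 15/2)
E = 17/2 (E = 1*(15/2) + 1 = 15/2 + 1 = 17/2 ≈ 8.5000)
sqrt(-349 + E) = sqrt(-349 + 17/2) = sqrt(-681/2) = I*sqrt(1362)/2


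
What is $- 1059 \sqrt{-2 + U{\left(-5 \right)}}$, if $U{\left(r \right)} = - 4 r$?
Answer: $- 3177 \sqrt{2} \approx -4493.0$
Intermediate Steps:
$- 1059 \sqrt{-2 + U{\left(-5 \right)}} = - 1059 \sqrt{-2 - -20} = - 1059 \sqrt{-2 + 20} = - 1059 \sqrt{18} = - 1059 \cdot 3 \sqrt{2} = - 3177 \sqrt{2}$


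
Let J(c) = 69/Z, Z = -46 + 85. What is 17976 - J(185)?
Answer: 233665/13 ≈ 17974.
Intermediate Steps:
Z = 39
J(c) = 23/13 (J(c) = 69/39 = 69*(1/39) = 23/13)
17976 - J(185) = 17976 - 1*23/13 = 17976 - 23/13 = 233665/13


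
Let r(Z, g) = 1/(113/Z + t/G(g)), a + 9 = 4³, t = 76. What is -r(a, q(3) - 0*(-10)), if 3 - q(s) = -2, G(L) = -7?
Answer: 385/3389 ≈ 0.11360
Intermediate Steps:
q(s) = 5 (q(s) = 3 - 1*(-2) = 3 + 2 = 5)
a = 55 (a = -9 + 4³ = -9 + 64 = 55)
r(Z, g) = 1/(-76/7 + 113/Z) (r(Z, g) = 1/(113/Z + 76/(-7)) = 1/(113/Z + 76*(-⅐)) = 1/(113/Z - 76/7) = 1/(-76/7 + 113/Z))
-r(a, q(3) - 0*(-10)) = -(-7)*55/(-791 + 76*55) = -(-7)*55/(-791 + 4180) = -(-7)*55/3389 = -1*(-385/3389) = 385/3389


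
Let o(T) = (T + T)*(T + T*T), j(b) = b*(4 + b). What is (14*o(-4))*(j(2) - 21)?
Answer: 12096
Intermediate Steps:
o(T) = 2*T*(T + T²) (o(T) = (2*T)*(T + T²) = 2*T*(T + T²))
(14*o(-4))*(j(2) - 21) = (14*(2*(-4)²*(1 - 4)))*(2*(4 + 2) - 21) = (14*(2*16*(-3)))*(2*6 - 21) = (14*(-96))*(12 - 21) = -1344*(-9) = 12096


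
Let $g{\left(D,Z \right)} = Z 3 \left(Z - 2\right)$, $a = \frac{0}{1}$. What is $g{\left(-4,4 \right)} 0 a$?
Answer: $0$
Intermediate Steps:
$a = 0$ ($a = 0 \cdot 1 = 0$)
$g{\left(D,Z \right)} = 3 Z \left(-2 + Z\right)$
$g{\left(-4,4 \right)} 0 a = 3 \cdot 4 \left(-2 + 4\right) 0 \cdot 0 = 3 \cdot 4 \cdot 2 \cdot 0 \cdot 0 = 24 \cdot 0 \cdot 0 = 0 \cdot 0 = 0$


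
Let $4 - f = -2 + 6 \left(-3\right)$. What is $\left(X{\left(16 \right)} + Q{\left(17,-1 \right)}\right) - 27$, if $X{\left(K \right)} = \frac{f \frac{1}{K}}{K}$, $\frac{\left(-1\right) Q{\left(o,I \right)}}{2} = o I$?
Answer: $\frac{227}{32} \approx 7.0938$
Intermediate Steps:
$f = 24$ ($f = 4 - \left(-2 + 6 \left(-3\right)\right) = 4 - \left(-2 - 18\right) = 4 - -20 = 4 + 20 = 24$)
$Q{\left(o,I \right)} = - 2 I o$ ($Q{\left(o,I \right)} = - 2 o I = - 2 I o$)
$X{\left(K \right)} = \frac{24}{K^{2}}$ ($X{\left(K \right)} = \frac{24 \frac{1}{K}}{K} = \frac{24}{K^{2}}$)
$\left(X{\left(16 \right)} + Q{\left(17,-1 \right)}\right) - 27 = \left(\frac{24}{256} - \left(-2\right) 17\right) - 27 = \left(24 \cdot \frac{1}{256} + 34\right) - 27 = \left(\frac{3}{32} + 34\right) - 27 = \frac{1091}{32} - 27 = \frac{227}{32}$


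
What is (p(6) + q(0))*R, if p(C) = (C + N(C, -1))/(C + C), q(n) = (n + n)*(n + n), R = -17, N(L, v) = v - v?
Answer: -17/2 ≈ -8.5000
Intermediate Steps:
N(L, v) = 0
q(n) = 4*n² (q(n) = (2*n)*(2*n) = 4*n²)
p(C) = ½ (p(C) = (C + 0)/(C + C) = C/((2*C)) = C*(1/(2*C)) = ½)
(p(6) + q(0))*R = (½ + 4*0²)*(-17) = (½ + 4*0)*(-17) = (½ + 0)*(-17) = (½)*(-17) = -17/2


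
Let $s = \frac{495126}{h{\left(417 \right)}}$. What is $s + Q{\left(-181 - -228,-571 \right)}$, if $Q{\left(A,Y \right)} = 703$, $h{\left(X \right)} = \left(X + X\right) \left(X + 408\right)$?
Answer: $\frac{26899682}{38225} \approx 703.72$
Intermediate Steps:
$h{\left(X \right)} = 2 X \left(408 + X\right)$
$s = \frac{27507}{38225}$ ($s = \frac{495126}{2 \cdot 417 \left(408 + 417\right)} = \frac{495126}{2 \cdot 417 \cdot 825} = \frac{495126}{688050} = 495126 \cdot \frac{1}{688050} = \frac{27507}{38225} \approx 0.71961$)
$s + Q{\left(-181 - -228,-571 \right)} = \frac{27507}{38225} + 703 = \frac{26899682}{38225}$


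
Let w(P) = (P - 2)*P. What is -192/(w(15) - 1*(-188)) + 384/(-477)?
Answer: -79552/60897 ≈ -1.3063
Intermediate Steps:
w(P) = P*(-2 + P) (w(P) = (-2 + P)*P = P*(-2 + P))
-192/(w(15) - 1*(-188)) + 384/(-477) = -192/(15*(-2 + 15) - 1*(-188)) + 384/(-477) = -192/(15*13 + 188) + 384*(-1/477) = -192/(195 + 188) - 128/159 = -192/383 - 128/159 = -79552/60897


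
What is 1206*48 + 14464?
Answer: 72352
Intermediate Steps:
1206*48 + 14464 = 57888 + 14464 = 72352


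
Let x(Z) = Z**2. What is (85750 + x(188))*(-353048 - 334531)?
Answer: -83261691426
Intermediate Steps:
(85750 + x(188))*(-353048 - 334531) = (85750 + 188**2)*(-353048 - 334531) = (85750 + 35344)*(-687579) = 121094*(-687579) = -83261691426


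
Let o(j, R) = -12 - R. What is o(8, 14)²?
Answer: 676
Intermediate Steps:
o(8, 14)² = (-12 - 1*14)² = (-12 - 14)² = (-26)² = 676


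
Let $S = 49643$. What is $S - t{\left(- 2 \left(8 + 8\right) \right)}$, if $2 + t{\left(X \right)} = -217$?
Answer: $49862$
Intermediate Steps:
$t{\left(X \right)} = -219$ ($t{\left(X \right)} = -2 - 217 = -219$)
$S - t{\left(- 2 \left(8 + 8\right) \right)} = 49643 - -219 = 49643 + 219 = 49862$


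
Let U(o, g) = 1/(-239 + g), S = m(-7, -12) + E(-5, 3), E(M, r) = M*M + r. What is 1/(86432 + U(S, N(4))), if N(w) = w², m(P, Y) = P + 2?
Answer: 223/19274335 ≈ 1.1570e-5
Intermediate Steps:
E(M, r) = r + M² (E(M, r) = M² + r = r + M²)
m(P, Y) = 2 + P
S = 23 (S = (2 - 7) + (3 + (-5)²) = -5 + (3 + 25) = -5 + 28 = 23)
1/(86432 + U(S, N(4))) = 1/(86432 + 1/(-239 + 4²)) = 1/(86432 + 1/(-239 + 16)) = 1/(86432 + 1/(-223)) = 1/(86432 - 1/223) = 1/(19274335/223) = 223/19274335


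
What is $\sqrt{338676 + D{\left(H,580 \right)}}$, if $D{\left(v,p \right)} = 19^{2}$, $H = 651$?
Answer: $\sqrt{339037} \approx 582.27$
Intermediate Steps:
$D{\left(v,p \right)} = 361$
$\sqrt{338676 + D{\left(H,580 \right)}} = \sqrt{338676 + 361} = \sqrt{339037}$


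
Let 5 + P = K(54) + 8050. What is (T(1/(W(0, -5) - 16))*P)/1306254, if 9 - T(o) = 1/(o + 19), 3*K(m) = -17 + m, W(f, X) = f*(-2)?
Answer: 32765146/593692443 ≈ 0.055189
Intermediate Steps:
W(f, X) = -2*f
K(m) = -17/3 + m/3 (K(m) = (-17 + m)/3 = -17/3 + m/3)
P = 24172/3 (P = -5 + ((-17/3 + (⅓)*54) + 8050) = -5 + ((-17/3 + 18) + 8050) = -5 + (37/3 + 8050) = -5 + 24187/3 = 24172/3 ≈ 8057.3)
T(o) = 9 - 1/(19 + o) (T(o) = 9 - 1/(o + 19) = 9 - 1/(19 + o))
(T(1/(W(0, -5) - 16))*P)/1306254 = (((170 + 9/(-2*0 - 16))/(19 + 1/(-2*0 - 16)))*(24172/3))/1306254 = (((170 + 9/(0 - 16))/(19 + 1/(0 - 16)))*(24172/3))*(1/1306254) = (((170 + 9/(-16))/(19 + 1/(-16)))*(24172/3))*(1/1306254) = (((170 + 9*(-1/16))/(19 - 1/16))*(24172/3))*(1/1306254) = (((170 - 9/16)/(303/16))*(24172/3))*(1/1306254) = (((16/303)*(2711/16))*(24172/3))*(1/1306254) = ((2711/303)*(24172/3))*(1/1306254) = (65530292/909)*(1/1306254) = 32765146/593692443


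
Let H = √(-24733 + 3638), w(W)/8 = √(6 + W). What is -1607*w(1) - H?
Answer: -12856*√7 - I*√21095 ≈ -34014.0 - 145.24*I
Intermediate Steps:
w(W) = 8*√(6 + W)
H = I*√21095 (H = √(-21095) = I*√21095 ≈ 145.24*I)
-1607*w(1) - H = -12856*√(6 + 1) - I*√21095 = -12856*√7 - I*√21095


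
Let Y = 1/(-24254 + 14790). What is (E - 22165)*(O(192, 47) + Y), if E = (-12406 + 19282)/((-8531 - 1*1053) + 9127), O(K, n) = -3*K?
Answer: 55255553845465/4325048 ≈ 1.2776e+7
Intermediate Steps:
Y = -1/9464 (Y = 1/(-9464) = -1/9464 ≈ -0.00010566)
E = -6876/457 (E = 6876/((-8531 - 1053) + 9127) = 6876/(-9584 + 9127) = 6876/(-457) = 6876*(-1/457) = -6876/457 ≈ -15.046)
(E - 22165)*(O(192, 47) + Y) = (-6876/457 - 22165)*(-3*192 - 1/9464) = -10136281*(-576 - 1/9464)/457 = -10136281/457*(-5451265/9464) = 55255553845465/4325048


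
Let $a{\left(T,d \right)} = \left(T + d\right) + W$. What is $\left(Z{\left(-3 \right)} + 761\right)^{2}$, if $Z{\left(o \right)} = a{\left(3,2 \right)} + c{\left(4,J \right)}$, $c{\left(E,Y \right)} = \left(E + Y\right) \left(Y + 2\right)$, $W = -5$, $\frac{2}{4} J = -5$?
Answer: $654481$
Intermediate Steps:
$J = -10$ ($J = 2 \left(-5\right) = -10$)
$a{\left(T,d \right)} = -5 + T + d$ ($a{\left(T,d \right)} = \left(T + d\right) - 5 = -5 + T + d$)
$c{\left(E,Y \right)} = \left(2 + Y\right) \left(E + Y\right)$ ($c{\left(E,Y \right)} = \left(E + Y\right) \left(2 + Y\right) = \left(2 + Y\right) \left(E + Y\right)$)
$Z{\left(o \right)} = 48$ ($Z{\left(o \right)} = \left(-5 + 3 + 2\right) + \left(\left(-10\right)^{2} + 2 \cdot 4 + 2 \left(-10\right) + 4 \left(-10\right)\right) = 0 + \left(100 + 8 - 20 - 40\right) = 0 + 48 = 48$)
$\left(Z{\left(-3 \right)} + 761\right)^{2} = \left(48 + 761\right)^{2} = 809^{2} = 654481$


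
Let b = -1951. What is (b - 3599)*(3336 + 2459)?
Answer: -32162250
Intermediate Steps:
(b - 3599)*(3336 + 2459) = (-1951 - 3599)*(3336 + 2459) = -5550*5795 = -32162250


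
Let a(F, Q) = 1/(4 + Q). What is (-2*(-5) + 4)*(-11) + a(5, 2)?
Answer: -923/6 ≈ -153.83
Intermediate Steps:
(-2*(-5) + 4)*(-11) + a(5, 2) = (-2*(-5) + 4)*(-11) + 1/(4 + 2) = (10 + 4)*(-11) + 1/6 = 14*(-11) + ⅙ = -154 + ⅙ = -923/6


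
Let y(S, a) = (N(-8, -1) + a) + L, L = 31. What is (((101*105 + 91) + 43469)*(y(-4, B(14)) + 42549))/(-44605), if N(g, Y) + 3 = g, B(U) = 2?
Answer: -461171643/8921 ≈ -51695.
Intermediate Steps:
N(g, Y) = -3 + g
y(S, a) = 20 + a (y(S, a) = ((-3 - 8) + a) + 31 = (-11 + a) + 31 = 20 + a)
(((101*105 + 91) + 43469)*(y(-4, B(14)) + 42549))/(-44605) = (((101*105 + 91) + 43469)*((20 + 2) + 42549))/(-44605) = (((10605 + 91) + 43469)*(22 + 42549))*(-1/44605) = ((10696 + 43469)*42571)*(-1/44605) = (54165*42571)*(-1/44605) = 2305858215*(-1/44605) = -461171643/8921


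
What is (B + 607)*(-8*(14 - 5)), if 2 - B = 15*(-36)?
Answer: -82728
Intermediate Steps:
B = 542 (B = 2 - 15*(-36) = 2 - 1*(-540) = 2 + 540 = 542)
(B + 607)*(-8*(14 - 5)) = (542 + 607)*(-8*(14 - 5)) = 1149*(-8*9) = 1149*(-72) = -82728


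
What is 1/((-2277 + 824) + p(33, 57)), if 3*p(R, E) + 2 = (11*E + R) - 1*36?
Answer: -3/3737 ≈ -0.00080278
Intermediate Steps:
p(R, E) = -38/3 + R/3 + 11*E/3 (p(R, E) = -⅔ + ((11*E + R) - 1*36)/3 = -⅔ + ((R + 11*E) - 36)/3 = -⅔ + (-36 + R + 11*E)/3 = -⅔ + (-12 + R/3 + 11*E/3) = -38/3 + R/3 + 11*E/3)
1/((-2277 + 824) + p(33, 57)) = 1/((-2277 + 824) + (-38/3 + (⅓)*33 + (11/3)*57)) = 1/(-1453 + (-38/3 + 11 + 209)) = 1/(-1453 + 622/3) = 1/(-3737/3) = -3/3737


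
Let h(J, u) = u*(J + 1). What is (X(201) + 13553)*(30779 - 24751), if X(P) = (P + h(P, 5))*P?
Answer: 1548978992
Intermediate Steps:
h(J, u) = u*(1 + J)
X(P) = P*(5 + 6*P) (X(P) = (P + 5*(1 + P))*P = (P + (5 + 5*P))*P = (5 + 6*P)*P = P*(5 + 6*P))
(X(201) + 13553)*(30779 - 24751) = (201*(5 + 6*201) + 13553)*(30779 - 24751) = (201*(5 + 1206) + 13553)*6028 = (201*1211 + 13553)*6028 = (243411 + 13553)*6028 = 256964*6028 = 1548978992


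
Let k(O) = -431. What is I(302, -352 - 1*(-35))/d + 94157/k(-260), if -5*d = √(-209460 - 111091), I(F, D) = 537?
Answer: -94157/431 + 2685*I*√320551/320551 ≈ -218.46 + 4.7424*I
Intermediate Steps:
d = -I*√320551/5 (d = -√(-209460 - 111091)/5 = -I*√320551/5 ≈ -113.23*I)
I(302, -352 - 1*(-35))/d + 94157/k(-260) = 537/((-I*√320551/5)) + 94157/(-431) = 537*(5*I*√320551/320551) + 94157*(-1/431) = 2685*I*√320551/320551 - 94157/431 = -94157/431 + 2685*I*√320551/320551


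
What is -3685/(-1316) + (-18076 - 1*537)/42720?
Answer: 33232123/14054880 ≈ 2.3645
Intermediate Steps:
-3685/(-1316) + (-18076 - 1*537)/42720 = -3685*(-1/1316) + (-18076 - 537)*(1/42720) = 3685/1316 - 18613*1/42720 = 3685/1316 - 18613/42720 = 33232123/14054880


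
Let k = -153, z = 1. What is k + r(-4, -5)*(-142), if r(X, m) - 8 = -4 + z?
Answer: -863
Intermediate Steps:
r(X, m) = 5 (r(X, m) = 8 + (-4 + 1) = 8 - 3 = 5)
k + r(-4, -5)*(-142) = -153 + 5*(-142) = -153 - 710 = -863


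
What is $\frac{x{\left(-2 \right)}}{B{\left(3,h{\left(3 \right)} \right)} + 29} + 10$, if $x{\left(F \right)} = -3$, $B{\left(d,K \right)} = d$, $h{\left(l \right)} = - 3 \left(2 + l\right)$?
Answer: $\frac{317}{32} \approx 9.9063$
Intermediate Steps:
$h{\left(l \right)} = -6 - 3 l$
$\frac{x{\left(-2 \right)}}{B{\left(3,h{\left(3 \right)} \right)} + 29} + 10 = - \frac{3}{3 + 29} + 10 = - \frac{3}{32} + 10 = \frac{317}{32}$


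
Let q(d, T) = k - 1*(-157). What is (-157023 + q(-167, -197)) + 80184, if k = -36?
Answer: -76718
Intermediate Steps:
q(d, T) = 121 (q(d, T) = -36 - 1*(-157) = -36 + 157 = 121)
(-157023 + q(-167, -197)) + 80184 = (-157023 + 121) + 80184 = -156902 + 80184 = -76718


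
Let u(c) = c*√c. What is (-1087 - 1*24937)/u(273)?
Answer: -26024*√273/74529 ≈ -5.7694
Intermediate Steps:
u(c) = c^(3/2)
(-1087 - 1*24937)/u(273) = (-1087 - 1*24937)/(273^(3/2)) = (-1087 - 24937)/((273*√273)) = -26024*√273/74529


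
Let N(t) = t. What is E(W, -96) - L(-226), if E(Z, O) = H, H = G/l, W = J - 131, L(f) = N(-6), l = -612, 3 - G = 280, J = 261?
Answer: 3949/612 ≈ 6.4526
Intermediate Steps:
G = -277 (G = 3 - 1*280 = 3 - 280 = -277)
L(f) = -6
W = 130 (W = 261 - 131 = 130)
H = 277/612 (H = -277/(-612) = -277*(-1/612) = 277/612 ≈ 0.45261)
E(Z, O) = 277/612
E(W, -96) - L(-226) = 277/612 - 1*(-6) = 277/612 + 6 = 3949/612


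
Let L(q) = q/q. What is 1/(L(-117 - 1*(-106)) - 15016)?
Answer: -1/15015 ≈ -6.6600e-5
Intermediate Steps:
L(q) = 1
1/(L(-117 - 1*(-106)) - 15016) = 1/(1 - 15016) = 1/(-15015) = -1/15015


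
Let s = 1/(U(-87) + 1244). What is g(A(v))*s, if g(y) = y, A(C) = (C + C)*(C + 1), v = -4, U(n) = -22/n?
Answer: 1044/54125 ≈ 0.019289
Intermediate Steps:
A(C) = 2*C*(1 + C) (A(C) = (2*C)*(1 + C) = 2*C*(1 + C))
s = 87/108250 (s = 1/(-22/(-87) + 1244) = 1/(-22*(-1/87) + 1244) = 1/(22/87 + 1244) = 1/(108250/87) = 87/108250 ≈ 0.00080370)
g(A(v))*s = (2*(-4)*(1 - 4))*(87/108250) = (2*(-4)*(-3))*(87/108250) = 24*(87/108250) = 1044/54125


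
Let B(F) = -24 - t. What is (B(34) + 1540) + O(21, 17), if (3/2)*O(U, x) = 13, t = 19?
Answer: 4517/3 ≈ 1505.7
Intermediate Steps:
O(U, x) = 26/3 (O(U, x) = (⅔)*13 = 26/3)
B(F) = -43 (B(F) = -24 - 1*19 = -24 - 19 = -43)
(B(34) + 1540) + O(21, 17) = (-43 + 1540) + 26/3 = 1497 + 26/3 = 4517/3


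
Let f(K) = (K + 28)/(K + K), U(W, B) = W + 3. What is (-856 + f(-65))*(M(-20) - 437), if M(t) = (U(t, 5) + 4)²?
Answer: 14906562/65 ≈ 2.2933e+5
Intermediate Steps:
U(W, B) = 3 + W
f(K) = (28 + K)/(2*K) (f(K) = (28 + K)/((2*K)) = (28 + K)*(1/(2*K)) = (28 + K)/(2*K))
M(t) = (7 + t)² (M(t) = ((3 + t) + 4)² = (7 + t)²)
(-856 + f(-65))*(M(-20) - 437) = (-856 + (½)*(28 - 65)/(-65))*((7 - 20)² - 437) = (-856 + (½)*(-1/65)*(-37))*((-13)² - 437) = (-856 + 37/130)*(169 - 437) = -111243/130*(-268) = 14906562/65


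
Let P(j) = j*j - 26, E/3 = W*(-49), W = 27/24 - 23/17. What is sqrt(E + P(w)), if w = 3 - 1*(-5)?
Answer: 5*sqrt(13226)/68 ≈ 8.4562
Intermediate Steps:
w = 8 (w = 3 + 5 = 8)
W = -31/136 (W = 27*(1/24) - 23*1/17 = 9/8 - 23/17 = -31/136 ≈ -0.22794)
E = 4557/136 (E = 3*(-31/136*(-49)) = 3*(1519/136) = 4557/136 ≈ 33.507)
P(j) = -26 + j**2 (P(j) = j**2 - 26 = -26 + j**2)
sqrt(E + P(w)) = sqrt(4557/136 + (-26 + 8**2)) = sqrt(4557/136 + (-26 + 64)) = sqrt(4557/136 + 38) = sqrt(9725/136) = 5*sqrt(13226)/68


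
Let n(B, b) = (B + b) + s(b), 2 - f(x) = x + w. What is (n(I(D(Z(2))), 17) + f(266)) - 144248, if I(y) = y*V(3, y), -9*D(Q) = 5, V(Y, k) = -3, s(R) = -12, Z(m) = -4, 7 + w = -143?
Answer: -433066/3 ≈ -1.4436e+5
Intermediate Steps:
w = -150 (w = -7 - 143 = -150)
D(Q) = -5/9 (D(Q) = -⅑*5 = -5/9)
I(y) = -3*y (I(y) = y*(-3) = -3*y)
f(x) = 152 - x (f(x) = 2 - (x - 150) = 2 - (-150 + x) = 2 + (150 - x) = 152 - x)
n(B, b) = -12 + B + b (n(B, b) = (B + b) - 12 = -12 + B + b)
(n(I(D(Z(2))), 17) + f(266)) - 144248 = ((-12 - 3*(-5/9) + 17) + (152 - 1*266)) - 144248 = ((-12 + 5/3 + 17) + (152 - 266)) - 144248 = (20/3 - 114) - 144248 = -322/3 - 144248 = -433066/3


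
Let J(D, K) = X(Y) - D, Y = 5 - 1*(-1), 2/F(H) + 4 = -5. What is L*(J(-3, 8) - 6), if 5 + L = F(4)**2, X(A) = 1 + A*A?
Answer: -13634/81 ≈ -168.32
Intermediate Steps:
F(H) = -2/9 (F(H) = 2/(-4 - 5) = 2/(-9) = 2*(-1/9) = -2/9)
Y = 6 (Y = 5 + 1 = 6)
X(A) = 1 + A**2
L = -401/81 (L = -5 + (-2/9)**2 = -5 + 4/81 = -401/81 ≈ -4.9506)
J(D, K) = 37 - D (J(D, K) = (1 + 6**2) - D = (1 + 36) - D = 37 - D)
L*(J(-3, 8) - 6) = -401*((37 - 1*(-3)) - 6)/81 = -401*((37 + 3) - 6)/81 = -401*(40 - 6)/81 = -401/81*34 = -13634/81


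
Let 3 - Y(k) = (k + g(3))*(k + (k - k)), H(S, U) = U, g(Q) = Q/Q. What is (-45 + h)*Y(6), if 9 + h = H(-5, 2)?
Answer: 2028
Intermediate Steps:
g(Q) = 1
h = -7 (h = -9 + 2 = -7)
Y(k) = 3 - k*(1 + k) (Y(k) = 3 - (k + 1)*(k + (k - k)) = 3 - (1 + k)*(k + 0) = 3 - (1 + k)*k = 3 - k*(1 + k))
(-45 + h)*Y(6) = (-45 - 7)*(3 - 1*6 - 1*6²) = -52*(3 - 6 - 1*36) = -52*(3 - 6 - 36) = -52*(-39) = 2028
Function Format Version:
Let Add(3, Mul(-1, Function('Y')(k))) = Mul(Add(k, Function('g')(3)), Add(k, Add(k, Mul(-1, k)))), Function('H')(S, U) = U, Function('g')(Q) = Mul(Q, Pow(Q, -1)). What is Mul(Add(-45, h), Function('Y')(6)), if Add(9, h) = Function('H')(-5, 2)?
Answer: 2028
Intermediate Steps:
Function('g')(Q) = 1
h = -7 (h = Add(-9, 2) = -7)
Function('Y')(k) = Add(3, Mul(-1, k, Add(1, k))) (Function('Y')(k) = Add(3, Mul(-1, Mul(Add(k, 1), Add(k, Add(k, Mul(-1, k)))))) = Add(3, Mul(-1, Mul(Add(1, k), Add(k, 0)))) = Add(3, Mul(-1, Mul(Add(1, k), k))) = Add(3, Mul(-1, Mul(k, Add(1, k)))) = Add(3, Mul(-1, k, Add(1, k))))
Mul(Add(-45, h), Function('Y')(6)) = Mul(Add(-45, -7), Add(3, Mul(-1, 6), Mul(-1, Pow(6, 2)))) = Mul(-52, Add(3, -6, Mul(-1, 36))) = Mul(-52, Add(3, -6, -36)) = Mul(-52, -39) = 2028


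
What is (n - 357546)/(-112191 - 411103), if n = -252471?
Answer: 610017/523294 ≈ 1.1657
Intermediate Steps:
(n - 357546)/(-112191 - 411103) = (-252471 - 357546)/(-112191 - 411103) = -610017/(-523294) = -610017*(-1/523294) = 610017/523294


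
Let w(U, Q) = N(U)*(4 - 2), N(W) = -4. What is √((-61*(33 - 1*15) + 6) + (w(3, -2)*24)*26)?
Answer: 78*I ≈ 78.0*I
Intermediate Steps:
w(U, Q) = -8 (w(U, Q) = -4*(4 - 2) = -4*2 = -8)
√((-61*(33 - 1*15) + 6) + (w(3, -2)*24)*26) = √((-61*(33 - 1*15) + 6) - 8*24*26) = √((-61*(33 - 15) + 6) - 192*26) = √((-61*18 + 6) - 4992) = √((-1098 + 6) - 4992) = √(-1092 - 4992) = √(-6084) = 78*I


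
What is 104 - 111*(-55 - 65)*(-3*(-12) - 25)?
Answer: 146624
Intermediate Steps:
104 - 111*(-55 - 65)*(-3*(-12) - 25) = 104 - (-13320)*(36 - 25) = 104 - (-13320)*11 = 104 - 111*(-1320) = 104 + 146520 = 146624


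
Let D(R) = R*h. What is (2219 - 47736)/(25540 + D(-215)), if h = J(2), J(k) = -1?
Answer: -45517/25755 ≈ -1.7673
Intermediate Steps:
h = -1
D(R) = -R (D(R) = R*(-1) = -R)
(2219 - 47736)/(25540 + D(-215)) = (2219 - 47736)/(25540 - 1*(-215)) = -45517/(25540 + 215) = -45517/25755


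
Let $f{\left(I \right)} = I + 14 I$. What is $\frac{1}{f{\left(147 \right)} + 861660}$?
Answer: $\frac{1}{863865} \approx 1.1576 \cdot 10^{-6}$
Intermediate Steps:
$f{\left(I \right)} = 15 I$
$\frac{1}{f{\left(147 \right)} + 861660} = \frac{1}{15 \cdot 147 + 861660} = \frac{1}{2205 + 861660} = \frac{1}{863865}$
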